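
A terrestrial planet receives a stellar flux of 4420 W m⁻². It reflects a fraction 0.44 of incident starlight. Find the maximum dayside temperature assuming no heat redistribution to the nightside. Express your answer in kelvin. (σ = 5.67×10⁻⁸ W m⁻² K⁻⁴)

T_ss ≈ 457 K

With no redistribution each surface element balances locally: S(1−A) = σT⁴.
T = [4420 × 0.56 / 5.67×10⁻⁸]^(1/4) = (4.37×10¹⁰)^(1/4) = 457 K.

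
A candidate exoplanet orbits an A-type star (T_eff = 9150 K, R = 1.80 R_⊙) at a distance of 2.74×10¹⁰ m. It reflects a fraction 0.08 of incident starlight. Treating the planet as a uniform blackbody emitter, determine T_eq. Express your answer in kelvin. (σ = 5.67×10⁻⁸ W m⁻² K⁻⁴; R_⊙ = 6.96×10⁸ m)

R_⋆ = 1.80 × 6.96×10⁸ = 1.25×10⁹ m.
L = 4πR_⋆²σT_⋆⁴ = 4π(1.25×10⁹)² × 5.67×10⁻⁸ × (9150)⁴ = 7.84×10²⁷ W.
S = L/(4πd²) = 8.31×10⁵ W m⁻².
Energy balance: absorbed = emitted ⇒ πR²·S(1−A) = 4πR²·σT_eq⁴, so T_eq⁴ = S(1−A)/(4σ).
T_eq = [8.31×10⁵ × 0.92 / (4 × 5.67×10⁻⁸)]^(1/4) = (3.37×10¹²)^(1/4) = 1350 K.

T_eq ≈ 1350 K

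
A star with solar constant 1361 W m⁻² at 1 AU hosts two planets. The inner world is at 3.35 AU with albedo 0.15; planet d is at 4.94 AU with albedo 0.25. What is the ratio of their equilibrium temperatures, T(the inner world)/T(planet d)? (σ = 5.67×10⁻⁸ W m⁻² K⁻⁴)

T₁/T₂ ≈ 1.253

T_eq = [S₀(1−A)/(4σd²)]^(1/4), so T ∝ (1−A)^(1/4) / √d.
T₁ = [1361×0.85/(4×5.67×10⁻⁸×3.35²)]^(1/4) = 146.01 K.
T₂ = [1361×0.75/(4×5.67×10⁻⁸×4.94²)]^(1/4) = 116.53 K.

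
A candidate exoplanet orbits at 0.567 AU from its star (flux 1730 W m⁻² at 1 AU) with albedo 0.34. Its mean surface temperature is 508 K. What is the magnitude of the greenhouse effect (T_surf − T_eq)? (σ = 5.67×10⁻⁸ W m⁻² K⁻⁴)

ΔT ≈ 154.3 K

S = 1730/0.567² = 5381 W m⁻².
T_eq = [S(1−A)/(4σ)]^(1/4) = [5381×0.66/(4×5.67×10⁻⁸)]^(1/4) = 353.7 K.
ΔT = T_surf − T_eq = 508 − 353.7.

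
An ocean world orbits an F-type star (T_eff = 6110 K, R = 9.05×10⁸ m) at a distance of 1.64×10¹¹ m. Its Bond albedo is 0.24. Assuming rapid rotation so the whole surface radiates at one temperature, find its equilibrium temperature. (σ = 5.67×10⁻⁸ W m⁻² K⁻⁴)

T_eq ≈ 300 K

L = 4πR_⋆²σT_⋆⁴ = 4π(9.05×10⁸)² × 5.67×10⁻⁸ × (6110)⁴ = 8.13×10²⁶ W.
S = L/(4πd²) = 2410 W m⁻².
Energy balance: absorbed = emitted ⇒ πR²·S(1−A) = 4πR²·σT_eq⁴, so T_eq⁴ = S(1−A)/(4σ).
T_eq = [2410 × 0.76 / (4 × 5.67×10⁻⁸)]^(1/4) = (8.06×10⁹)^(1/4) = 300 K.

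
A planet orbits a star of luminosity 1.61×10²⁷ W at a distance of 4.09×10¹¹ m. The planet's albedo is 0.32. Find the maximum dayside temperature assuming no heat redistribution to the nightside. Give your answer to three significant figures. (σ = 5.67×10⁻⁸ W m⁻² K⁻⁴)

Flux: S = L/(4πd²) = 1.61×10²⁷/(4π×(4.09×10¹¹)²) = 766 W m⁻².
With no redistribution each surface element balances locally: S(1−A) = σT⁴.
T = [766 × 0.68 / 5.67×10⁻⁸]^(1/4) = (9.19×10⁹)^(1/4) = 310 K.

T_ss ≈ 310 K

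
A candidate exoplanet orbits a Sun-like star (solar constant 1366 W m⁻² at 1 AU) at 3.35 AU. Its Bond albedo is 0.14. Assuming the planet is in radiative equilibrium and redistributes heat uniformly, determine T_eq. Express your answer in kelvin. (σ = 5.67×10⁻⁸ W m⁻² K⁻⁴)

T_eq ≈ 147 K

Flux at 3.35 AU: S = 1366/3.35² = 122 W m⁻².
Energy balance: absorbed = emitted ⇒ πR²·S(1−A) = 4πR²·σT_eq⁴, so T_eq⁴ = S(1−A)/(4σ).
T_eq = [122 × 0.86 / (4 × 5.67×10⁻⁸)]^(1/4) = (4.62×10⁸)^(1/4) = 147 K.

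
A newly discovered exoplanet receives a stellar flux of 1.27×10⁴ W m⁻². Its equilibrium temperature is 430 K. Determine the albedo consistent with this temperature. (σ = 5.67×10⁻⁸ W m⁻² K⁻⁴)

A ≈ 0.39

From T_eq⁴ = S(1−A)/(4σ): 1−A = 4σT_eq⁴/S.
1−A = 4 × 5.67×10⁻⁸ × (430)⁴ / 1.27×10⁴ = 0.611.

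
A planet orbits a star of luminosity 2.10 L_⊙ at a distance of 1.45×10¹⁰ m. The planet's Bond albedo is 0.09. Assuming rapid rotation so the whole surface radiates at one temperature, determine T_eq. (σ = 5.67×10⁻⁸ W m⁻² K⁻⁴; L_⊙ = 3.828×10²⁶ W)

T_eq ≈ 1050 K

L = 2.10 × 3.828×10²⁶ = 8.04×10²⁶ W.
Flux: S = L/(4πd²) = 8.04×10²⁶/(4π×(1.45×10¹⁰)²) = 3.04×10⁵ W m⁻².
Energy balance: absorbed = emitted ⇒ πR²·S(1−A) = 4πR²·σT_eq⁴, so T_eq⁴ = S(1−A)/(4σ).
T_eq = [3.04×10⁵ × 0.91 / (4 × 5.67×10⁻⁸)]^(1/4) = (1.22×10¹²)^(1/4) = 1050 K.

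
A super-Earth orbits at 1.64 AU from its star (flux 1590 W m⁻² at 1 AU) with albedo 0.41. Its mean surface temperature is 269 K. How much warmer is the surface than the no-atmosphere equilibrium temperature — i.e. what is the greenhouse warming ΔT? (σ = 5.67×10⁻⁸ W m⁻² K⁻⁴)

ΔT ≈ 71.0 K

S = 1590/1.64² = 591.2 W m⁻².
T_eq = [S(1−A)/(4σ)]^(1/4) = [591.2×0.59/(4×5.67×10⁻⁸)]^(1/4) = 198.0 K.
ΔT = T_surf − T_eq = 269 − 198.0.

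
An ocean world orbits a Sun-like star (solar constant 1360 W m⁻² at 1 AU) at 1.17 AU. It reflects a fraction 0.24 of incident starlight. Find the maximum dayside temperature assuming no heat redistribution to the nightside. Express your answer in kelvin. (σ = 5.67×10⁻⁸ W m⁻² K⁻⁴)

Flux at 1.17 AU: S = 1360/1.17² = 993 W m⁻².
With no redistribution each surface element balances locally: S(1−A) = σT⁴.
T = [993 × 0.76 / 5.67×10⁻⁸]^(1/4) = (1.33×10¹⁰)^(1/4) = 340 K.

T_ss ≈ 340 K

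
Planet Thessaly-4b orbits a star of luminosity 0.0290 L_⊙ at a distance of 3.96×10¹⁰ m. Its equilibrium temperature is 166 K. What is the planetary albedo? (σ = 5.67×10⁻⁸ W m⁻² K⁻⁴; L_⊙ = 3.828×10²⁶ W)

L = 0.0290 × 3.828×10²⁶ = 1.11×10²⁵ W.
Flux: S = L/(4πd²) = 1.11×10²⁵/(4π×(3.96×10¹⁰)²) = 563 W m⁻².
From T_eq⁴ = S(1−A)/(4σ): 1−A = 4σT_eq⁴/S.
1−A = 4 × 5.67×10⁻⁸ × (166)⁴ / 563 = 0.306.

A ≈ 0.69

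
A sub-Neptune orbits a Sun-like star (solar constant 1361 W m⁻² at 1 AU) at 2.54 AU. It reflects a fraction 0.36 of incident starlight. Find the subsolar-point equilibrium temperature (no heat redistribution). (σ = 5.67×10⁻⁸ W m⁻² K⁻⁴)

T_ss ≈ 221 K

Flux at 2.54 AU: S = 1361/2.54² = 211 W m⁻².
At the subsolar point the surface absorbs S(1−A) and emits σT⁴ per unit area — no factor of 4, since only the local patch is in balance.
T = [211 × 0.64 / 5.67×10⁻⁸]^(1/4) = (2.38×10⁹)^(1/4) = 221 K.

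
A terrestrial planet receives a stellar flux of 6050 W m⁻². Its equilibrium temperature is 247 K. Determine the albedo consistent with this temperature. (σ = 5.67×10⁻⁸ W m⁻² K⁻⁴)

A ≈ 0.86

From T_eq⁴ = S(1−A)/(4σ): 1−A = 4σT_eq⁴/S.
1−A = 4 × 5.67×10⁻⁸ × (247)⁴ / 6050 = 0.140.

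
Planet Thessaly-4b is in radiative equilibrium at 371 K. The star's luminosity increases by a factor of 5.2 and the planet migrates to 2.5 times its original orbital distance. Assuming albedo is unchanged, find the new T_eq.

T_eq ≈ 354 K

T_eq ∝ L^(1/4) · d^(−1/2).
T′ = 371 × 5.2^(1/4) / 2.5^(1/2) = 354 K.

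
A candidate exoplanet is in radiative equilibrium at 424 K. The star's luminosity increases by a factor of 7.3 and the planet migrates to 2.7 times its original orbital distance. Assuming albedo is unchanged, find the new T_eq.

T_eq ≈ 424 K

T_eq ∝ L^(1/4) · d^(−1/2).
T′ = 424 × 7.3^(1/4) / 2.7^(1/2) = 424 K.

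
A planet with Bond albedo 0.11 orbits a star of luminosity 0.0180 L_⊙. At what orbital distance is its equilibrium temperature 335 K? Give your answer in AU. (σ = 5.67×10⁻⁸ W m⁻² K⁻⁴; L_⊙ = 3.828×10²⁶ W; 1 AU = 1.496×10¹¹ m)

L = 0.0180 × 3.828×10²⁶ = 6.89×10²⁴ W.
From T_eq⁴ = L(1−A)/(16πσd²): d = √[L(1−A)/(16πσT_eq⁴)].
d = √[6.89×10²⁴ × 0.89 / (16π × 5.67×10⁻⁸ × (335)⁴)] = 1.31×10¹⁰ m = 0.0874 AU.

d ≈ 0.0874 AU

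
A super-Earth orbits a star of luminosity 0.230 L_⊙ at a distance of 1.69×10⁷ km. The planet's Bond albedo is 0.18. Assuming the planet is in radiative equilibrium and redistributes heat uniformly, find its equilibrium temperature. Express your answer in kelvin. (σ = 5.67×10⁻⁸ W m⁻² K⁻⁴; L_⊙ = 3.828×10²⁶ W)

d = 1.69×10⁷ km = 1.69×10¹⁰ m.
L = 0.230 × 3.828×10²⁶ = 8.80×10²⁵ W.
Flux: S = L/(4πd²) = 8.80×10²⁵/(4π×(1.69×10¹⁰)²) = 2.45×10⁴ W m⁻².
Energy balance: absorbed = emitted ⇒ πR²·S(1−A) = 4πR²·σT_eq⁴, so T_eq⁴ = S(1−A)/(4σ).
T_eq = [2.45×10⁴ × 0.82 / (4 × 5.67×10⁻⁸)]^(1/4) = (8.87×10¹⁰)^(1/4) = 546 K.

T_eq ≈ 546 K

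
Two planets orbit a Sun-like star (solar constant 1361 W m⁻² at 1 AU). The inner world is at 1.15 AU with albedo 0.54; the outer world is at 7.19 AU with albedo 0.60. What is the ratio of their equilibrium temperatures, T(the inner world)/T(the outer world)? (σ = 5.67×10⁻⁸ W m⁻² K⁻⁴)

T_eq = [S₀(1−A)/(4σd²)]^(1/4), so T ∝ (1−A)^(1/4) / √d.
T₁ = [1361×0.46/(4×5.67×10⁻⁸×1.15²)]^(1/4) = 213.74 K.
T₂ = [1361×0.40/(4×5.67×10⁻⁸×7.19²)]^(1/4) = 82.55 K.

T₁/T₂ ≈ 2.589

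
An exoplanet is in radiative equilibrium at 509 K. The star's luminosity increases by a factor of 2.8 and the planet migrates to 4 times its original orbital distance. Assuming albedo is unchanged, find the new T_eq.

T_eq ≈ 329 K

T_eq ∝ L^(1/4) · d^(−1/2).
T′ = 509 × 2.8^(1/4) / 4^(1/2) = 329 K.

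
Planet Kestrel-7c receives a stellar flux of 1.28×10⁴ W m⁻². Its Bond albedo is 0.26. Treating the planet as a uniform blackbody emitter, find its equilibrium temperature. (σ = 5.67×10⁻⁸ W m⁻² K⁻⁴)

Energy balance: absorbed = emitted ⇒ πR²·S(1−A) = 4πR²·σT_eq⁴, so T_eq⁴ = S(1−A)/(4σ).
T_eq = [1.28×10⁴ × 0.74 / (4 × 5.67×10⁻⁸)]^(1/4) = (4.18×10¹⁰)^(1/4) = 452 K.

T_eq ≈ 452 K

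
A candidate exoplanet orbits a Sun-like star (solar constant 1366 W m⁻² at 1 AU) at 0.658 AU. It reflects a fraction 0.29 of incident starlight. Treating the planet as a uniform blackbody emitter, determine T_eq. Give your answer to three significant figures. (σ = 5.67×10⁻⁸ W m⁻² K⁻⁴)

Flux at 0.658 AU: S = 1366/0.658² = 3150 W m⁻².
Energy balance: absorbed = emitted ⇒ πR²·S(1−A) = 4πR²·σT_eq⁴, so T_eq⁴ = S(1−A)/(4σ).
T_eq = [3150 × 0.71 / (4 × 5.67×10⁻⁸)]^(1/4) = (9.88×10⁹)^(1/4) = 315 K.

T_eq ≈ 315 K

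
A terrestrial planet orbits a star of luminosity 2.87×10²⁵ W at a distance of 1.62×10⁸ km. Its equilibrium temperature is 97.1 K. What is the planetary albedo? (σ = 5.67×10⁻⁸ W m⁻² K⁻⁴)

d = 1.62×10⁸ km = 1.62×10¹¹ m.
Flux: S = L/(4πd²) = 2.87×10²⁵/(4π×(1.62×10¹¹)²) = 87.0 W m⁻².
From T_eq⁴ = S(1−A)/(4σ): 1−A = 4σT_eq⁴/S.
1−A = 4 × 5.67×10⁻⁸ × (97.1)⁴ / 87.0 = 0.232.

A ≈ 0.77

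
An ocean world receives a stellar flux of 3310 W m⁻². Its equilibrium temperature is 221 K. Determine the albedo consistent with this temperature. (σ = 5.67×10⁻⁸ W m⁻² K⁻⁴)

A ≈ 0.84

From T_eq⁴ = S(1−A)/(4σ): 1−A = 4σT_eq⁴/S.
1−A = 4 × 5.67×10⁻⁸ × (221)⁴ / 3310 = 0.163.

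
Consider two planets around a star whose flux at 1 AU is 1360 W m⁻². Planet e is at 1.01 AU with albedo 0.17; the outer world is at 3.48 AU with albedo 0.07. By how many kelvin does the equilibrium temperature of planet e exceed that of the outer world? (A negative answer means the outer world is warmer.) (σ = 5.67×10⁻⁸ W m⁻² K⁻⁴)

T_eq = [S₀(1−A)/(4σd²)]^(1/4), so T ∝ (1−A)^(1/4) / √d.
T₁ = [1360×0.83/(4×5.67×10⁻⁸×1.01²)]^(1/4) = 264.29 K.
T₂ = [1360×0.93/(4×5.67×10⁻⁸×3.48²)]^(1/4) = 146.49 K.

ΔT ≈ 117.8 K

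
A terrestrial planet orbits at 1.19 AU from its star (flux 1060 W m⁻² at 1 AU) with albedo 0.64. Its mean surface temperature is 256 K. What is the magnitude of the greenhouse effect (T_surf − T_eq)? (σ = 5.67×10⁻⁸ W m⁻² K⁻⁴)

ΔT ≈ 70.3 K

S = 1060/1.19² = 748.5 W m⁻².
T_eq = [S(1−A)/(4σ)]^(1/4) = [748.5×0.36/(4×5.67×10⁻⁸)]^(1/4) = 185.7 K.
ΔT = T_surf − T_eq = 256 − 185.7.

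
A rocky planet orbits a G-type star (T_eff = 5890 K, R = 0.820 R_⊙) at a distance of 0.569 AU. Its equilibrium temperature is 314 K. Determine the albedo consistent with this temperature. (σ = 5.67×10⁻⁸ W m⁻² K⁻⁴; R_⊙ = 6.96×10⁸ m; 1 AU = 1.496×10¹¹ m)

R_⋆ = 0.820 × 6.96×10⁸ = 5.71×10⁸ m.
d = 0.569 AU = 8.51×10¹⁰ m.
L = 4πR_⋆²σT_⋆⁴ = 4π(5.71×10⁸)² × 5.67×10⁻⁸ × (5890)⁴ = 2.79×10²⁶ W.
S = L/(4πd²) = 3070 W m⁻².
From T_eq⁴ = S(1−A)/(4σ): 1−A = 4σT_eq⁴/S.
1−A = 4 × 5.67×10⁻⁸ × (314)⁴ / 3070 = 0.719.

A ≈ 0.28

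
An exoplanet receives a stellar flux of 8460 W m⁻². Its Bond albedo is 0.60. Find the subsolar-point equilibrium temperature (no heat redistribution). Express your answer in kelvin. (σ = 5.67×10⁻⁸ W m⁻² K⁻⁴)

At the subsolar point the surface absorbs S(1−A) and emits σT⁴ per unit area — no factor of 4, since only the local patch is in balance.
T = [8460 × 0.40 / 5.67×10⁻⁸]^(1/4) = (5.97×10¹⁰)^(1/4) = 494 K.

T_ss ≈ 494 K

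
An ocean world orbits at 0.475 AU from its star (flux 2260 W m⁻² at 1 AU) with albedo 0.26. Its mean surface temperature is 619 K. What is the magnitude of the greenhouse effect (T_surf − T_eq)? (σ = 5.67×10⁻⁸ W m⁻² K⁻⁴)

S = 2260/0.475² = 1.002×10⁴ W m⁻².
T_eq = [S(1−A)/(4σ)]^(1/4) = [1.002×10⁴×0.74/(4×5.67×10⁻⁸)]^(1/4) = 425.2 K.
ΔT = T_surf − T_eq = 619 − 425.2.

ΔT ≈ 193.8 K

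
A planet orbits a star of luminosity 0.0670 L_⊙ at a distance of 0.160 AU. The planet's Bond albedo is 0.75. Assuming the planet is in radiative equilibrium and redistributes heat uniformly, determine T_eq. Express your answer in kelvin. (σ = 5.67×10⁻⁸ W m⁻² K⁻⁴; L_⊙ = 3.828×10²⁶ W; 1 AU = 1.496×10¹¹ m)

d = 0.160 AU = 2.39×10¹⁰ m.
L = 0.0670 × 3.828×10²⁶ = 2.56×10²⁵ W.
Flux: S = L/(4πd²) = 2.56×10²⁵/(4π×(2.39×10¹⁰)²) = 3560 W m⁻².
Energy balance: absorbed = emitted ⇒ πR²·S(1−A) = 4πR²·σT_eq⁴, so T_eq⁴ = S(1−A)/(4σ).
T_eq = [3560 × 0.25 / (4 × 5.67×10⁻⁸)]^(1/4) = (3.93×10⁹)^(1/4) = 250 K.

T_eq ≈ 250 K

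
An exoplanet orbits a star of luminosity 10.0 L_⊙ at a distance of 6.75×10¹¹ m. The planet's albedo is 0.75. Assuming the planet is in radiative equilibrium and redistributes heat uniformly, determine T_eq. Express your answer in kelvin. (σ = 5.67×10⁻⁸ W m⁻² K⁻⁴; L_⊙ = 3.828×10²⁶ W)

L = 10.0 × 3.828×10²⁶ = 3.83×10²⁷ W.
Flux: S = L/(4πd²) = 3.83×10²⁷/(4π×(6.75×10¹¹)²) = 669 W m⁻².
Energy balance: absorbed = emitted ⇒ πR²·S(1−A) = 4πR²·σT_eq⁴, so T_eq⁴ = S(1−A)/(4σ).
T_eq = [669 × 0.25 / (4 × 5.67×10⁻⁸)]^(1/4) = (7.37×10⁸)^(1/4) = 165 K.

T_eq ≈ 165 K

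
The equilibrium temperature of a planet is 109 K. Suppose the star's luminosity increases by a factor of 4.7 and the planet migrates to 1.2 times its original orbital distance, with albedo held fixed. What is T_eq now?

T_eq ≈ 147 K

T_eq ∝ L^(1/4) · d^(−1/2).
T′ = 109 × 4.7^(1/4) / 1.2^(1/2) = 147 K.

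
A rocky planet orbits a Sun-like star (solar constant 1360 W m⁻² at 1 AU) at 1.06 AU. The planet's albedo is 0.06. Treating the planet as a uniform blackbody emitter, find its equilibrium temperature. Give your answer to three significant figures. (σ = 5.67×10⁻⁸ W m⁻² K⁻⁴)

Flux at 1.06 AU: S = 1360/1.06² = 1210 W m⁻².
Energy balance: absorbed = emitted ⇒ πR²·S(1−A) = 4πR²·σT_eq⁴, so T_eq⁴ = S(1−A)/(4σ).
T_eq = [1210 × 0.94 / (4 × 5.67×10⁻⁸)]^(1/4) = (5.02×10⁹)^(1/4) = 266 K.

T_eq ≈ 266 K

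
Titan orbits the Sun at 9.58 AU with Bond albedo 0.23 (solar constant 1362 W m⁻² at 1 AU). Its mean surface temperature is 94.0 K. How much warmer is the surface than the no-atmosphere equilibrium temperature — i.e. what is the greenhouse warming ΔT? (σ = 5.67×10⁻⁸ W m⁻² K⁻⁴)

ΔT ≈ 9.7 K

S = 1362/9.58² = 14.84 W m⁻².
T_eq = [S(1−A)/(4σ)]^(1/4) = [14.84×0.77/(4×5.67×10⁻⁸)]^(1/4) = 84.3 K.
ΔT = T_surf − T_eq = 94 − 84.3.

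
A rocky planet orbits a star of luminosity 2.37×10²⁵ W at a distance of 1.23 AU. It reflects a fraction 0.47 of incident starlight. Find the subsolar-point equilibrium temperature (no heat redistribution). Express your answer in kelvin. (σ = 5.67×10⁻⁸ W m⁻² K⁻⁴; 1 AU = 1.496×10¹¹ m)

T_ss ≈ 151 K

d = 1.23 AU = 1.84×10¹¹ m.
Flux: S = L/(4πd²) = 2.37×10²⁵/(4π×(1.84×10¹¹)²) = 55.7 W m⁻².
At the subsolar point the surface absorbs S(1−A) and emits σT⁴ per unit area — no factor of 4, since only the local patch is in balance.
T = [55.7 × 0.53 / 5.67×10⁻⁸]^(1/4) = (5.21×10⁸)^(1/4) = 151 K.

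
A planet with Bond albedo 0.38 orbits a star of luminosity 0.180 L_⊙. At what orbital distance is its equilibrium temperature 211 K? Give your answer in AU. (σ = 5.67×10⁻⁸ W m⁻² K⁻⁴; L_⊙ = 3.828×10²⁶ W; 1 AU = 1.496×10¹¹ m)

d ≈ 0.581 AU

L = 0.180 × 3.828×10²⁶ = 6.89×10²⁵ W.
From T_eq⁴ = L(1−A)/(16πσd²): d = √[L(1−A)/(16πσT_eq⁴)].
d = √[6.89×10²⁵ × 0.62 / (16π × 5.67×10⁻⁸ × (211)⁴)] = 8.70×10¹⁰ m = 0.581 AU.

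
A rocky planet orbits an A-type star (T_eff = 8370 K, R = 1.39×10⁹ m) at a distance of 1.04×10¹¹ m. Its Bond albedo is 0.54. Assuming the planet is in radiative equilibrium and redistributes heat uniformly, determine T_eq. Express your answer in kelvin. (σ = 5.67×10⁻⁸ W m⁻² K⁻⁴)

L = 4πR_⋆²σT_⋆⁴ = 4π(1.39×10⁹)² × 5.67×10⁻⁸ × (8370)⁴ = 6.76×10²⁷ W.
S = L/(4πd²) = 4.97×10⁴ W m⁻².
Energy balance: absorbed = emitted ⇒ πR²·S(1−A) = 4πR²·σT_eq⁴, so T_eq⁴ = S(1−A)/(4σ).
T_eq = [4.97×10⁴ × 0.46 / (4 × 5.67×10⁻⁸)]^(1/4) = (1.01×10¹¹)^(1/4) = 563 K.

T_eq ≈ 563 K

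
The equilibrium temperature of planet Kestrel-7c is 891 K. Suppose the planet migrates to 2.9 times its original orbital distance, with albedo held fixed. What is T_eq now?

T_eq ∝ L^(1/4) · d^(−1/2).
T′ = 891 / 2.9^(1/2) = 523 K.

T_eq ≈ 523 K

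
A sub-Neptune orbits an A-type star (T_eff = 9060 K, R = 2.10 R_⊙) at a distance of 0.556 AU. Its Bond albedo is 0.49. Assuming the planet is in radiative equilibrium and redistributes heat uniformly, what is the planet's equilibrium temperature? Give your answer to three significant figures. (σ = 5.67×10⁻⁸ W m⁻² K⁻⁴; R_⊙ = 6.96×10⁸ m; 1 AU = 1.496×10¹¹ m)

R_⋆ = 2.10 × 6.96×10⁸ = 1.46×10⁹ m.
d = 0.556 AU = 8.32×10¹⁰ m.
L = 4πR_⋆²σT_⋆⁴ = 4π(1.46×10⁹)² × 5.67×10⁻⁸ × (9060)⁴ = 1.03×10²⁸ W.
S = L/(4πd²) = 1.18×10⁵ W m⁻².
Energy balance: absorbed = emitted ⇒ πR²·S(1−A) = 4πR²·σT_eq⁴, so T_eq⁴ = S(1−A)/(4σ).
T_eq = [1.18×10⁵ × 0.51 / (4 × 5.67×10⁻⁸)]^(1/4) = (2.65×10¹¹)^(1/4) = 718 K.

T_eq ≈ 718 K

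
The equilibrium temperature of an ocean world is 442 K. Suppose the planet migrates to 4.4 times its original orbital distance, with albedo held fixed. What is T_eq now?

T_eq ∝ L^(1/4) · d^(−1/2).
T′ = 442 / 4.4^(1/2) = 211 K.

T_eq ≈ 211 K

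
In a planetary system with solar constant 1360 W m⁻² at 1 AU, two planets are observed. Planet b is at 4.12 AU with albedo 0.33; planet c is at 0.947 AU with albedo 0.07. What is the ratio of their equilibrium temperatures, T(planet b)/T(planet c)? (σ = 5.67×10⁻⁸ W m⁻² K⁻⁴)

T_eq = [S₀(1−A)/(4σd²)]^(1/4), so T ∝ (1−A)^(1/4) / √d.
T₁ = [1360×0.67/(4×5.67×10⁻⁸×4.12²)]^(1/4) = 124.03 K.
T₂ = [1360×0.93/(4×5.67×10⁻⁸×0.947²)]^(1/4) = 280.81 K.

T₁/T₂ ≈ 0.442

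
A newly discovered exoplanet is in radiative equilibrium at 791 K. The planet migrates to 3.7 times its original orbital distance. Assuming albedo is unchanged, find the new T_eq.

T_eq ≈ 411 K

T_eq ∝ L^(1/4) · d^(−1/2).
T′ = 791 / 3.7^(1/2) = 411 K.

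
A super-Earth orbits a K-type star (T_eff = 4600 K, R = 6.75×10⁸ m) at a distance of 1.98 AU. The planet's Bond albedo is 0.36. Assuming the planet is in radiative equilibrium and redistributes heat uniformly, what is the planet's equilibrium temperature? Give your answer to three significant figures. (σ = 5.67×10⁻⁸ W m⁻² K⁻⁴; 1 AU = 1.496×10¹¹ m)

d = 1.98 AU = 2.96×10¹¹ m.
L = 4πR_⋆²σT_⋆⁴ = 4π(6.75×10⁸)² × 5.67×10⁻⁸ × (4600)⁴ = 1.45×10²⁶ W.
S = L/(4πd²) = 132 W m⁻².
Energy balance: absorbed = emitted ⇒ πR²·S(1−A) = 4πR²·σT_eq⁴, so T_eq⁴ = S(1−A)/(4σ).
T_eq = [132 × 0.64 / (4 × 5.67×10⁻⁸)]^(1/4) = (3.72×10⁸)^(1/4) = 139 K.

T_eq ≈ 139 K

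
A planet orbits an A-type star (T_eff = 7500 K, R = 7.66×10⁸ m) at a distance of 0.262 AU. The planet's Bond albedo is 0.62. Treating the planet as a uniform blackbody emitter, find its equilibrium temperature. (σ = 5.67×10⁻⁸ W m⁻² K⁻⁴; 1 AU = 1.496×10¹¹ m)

d = 0.262 AU = 3.92×10¹⁰ m.
L = 4πR_⋆²σT_⋆⁴ = 4π(7.66×10⁸)² × 5.67×10⁻⁸ × (7500)⁴ = 1.32×10²⁷ W.
S = L/(4πd²) = 6.85×10⁴ W m⁻².
Energy balance: absorbed = emitted ⇒ πR²·S(1−A) = 4πR²·σT_eq⁴, so T_eq⁴ = S(1−A)/(4σ).
T_eq = [6.85×10⁴ × 0.38 / (4 × 5.67×10⁻⁸)]^(1/4) = (1.15×10¹¹)^(1/4) = 582 K.

T_eq ≈ 582 K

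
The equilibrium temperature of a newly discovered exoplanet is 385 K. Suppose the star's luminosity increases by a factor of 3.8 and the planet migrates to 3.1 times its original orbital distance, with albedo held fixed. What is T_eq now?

T_eq ≈ 305 K

T_eq ∝ L^(1/4) · d^(−1/2).
T′ = 385 × 3.8^(1/4) / 3.1^(1/2) = 305 K.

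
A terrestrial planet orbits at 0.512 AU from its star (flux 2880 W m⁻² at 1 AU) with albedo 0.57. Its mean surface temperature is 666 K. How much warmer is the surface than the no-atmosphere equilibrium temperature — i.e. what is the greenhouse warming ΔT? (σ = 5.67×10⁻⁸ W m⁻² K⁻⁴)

S = 2880/0.512² = 1.099×10⁴ W m⁻².
T_eq = [S(1−A)/(4σ)]^(1/4) = [1.099×10⁴×0.43/(4×5.67×10⁻⁸)]^(1/4) = 379.9 K.
ΔT = T_surf − T_eq = 666 − 379.9.

ΔT ≈ 286.1 K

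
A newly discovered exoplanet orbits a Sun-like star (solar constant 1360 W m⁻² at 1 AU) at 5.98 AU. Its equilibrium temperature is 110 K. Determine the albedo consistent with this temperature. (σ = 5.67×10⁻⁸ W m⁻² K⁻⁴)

A ≈ 0.13

Flux at 5.98 AU: S = 1360/5.98² = 38.0 W m⁻².
From T_eq⁴ = S(1−A)/(4σ): 1−A = 4σT_eq⁴/S.
1−A = 4 × 5.67×10⁻⁸ × (110)⁴ / 38.0 = 0.873.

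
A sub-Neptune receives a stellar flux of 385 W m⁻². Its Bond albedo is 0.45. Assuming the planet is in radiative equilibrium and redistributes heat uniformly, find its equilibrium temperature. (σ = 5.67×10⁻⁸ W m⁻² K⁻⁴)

Energy balance: absorbed = emitted ⇒ πR²·S(1−A) = 4πR²·σT_eq⁴, so T_eq⁴ = S(1−A)/(4σ).
T_eq = [385 × 0.55 / (4 × 5.67×10⁻⁸)]^(1/4) = (9.34×10⁸)^(1/4) = 175 K.

T_eq ≈ 175 K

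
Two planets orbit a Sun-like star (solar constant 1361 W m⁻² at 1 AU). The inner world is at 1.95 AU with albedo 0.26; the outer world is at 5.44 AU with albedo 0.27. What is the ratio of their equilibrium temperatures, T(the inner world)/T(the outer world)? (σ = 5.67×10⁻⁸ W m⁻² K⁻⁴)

T₁/T₂ ≈ 1.676

T_eq = [S₀(1−A)/(4σd²)]^(1/4), so T ∝ (1−A)^(1/4) / √d.
T₁ = [1361×0.74/(4×5.67×10⁻⁸×1.95²)]^(1/4) = 184.86 K.
T₂ = [1361×0.73/(4×5.67×10⁻⁸×5.44²)]^(1/4) = 110.30 K.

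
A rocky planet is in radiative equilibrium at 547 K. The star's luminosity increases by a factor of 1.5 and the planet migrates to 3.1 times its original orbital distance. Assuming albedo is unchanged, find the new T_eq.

T_eq ≈ 344 K

T_eq ∝ L^(1/4) · d^(−1/2).
T′ = 547 × 1.5^(1/4) / 3.1^(1/2) = 344 K.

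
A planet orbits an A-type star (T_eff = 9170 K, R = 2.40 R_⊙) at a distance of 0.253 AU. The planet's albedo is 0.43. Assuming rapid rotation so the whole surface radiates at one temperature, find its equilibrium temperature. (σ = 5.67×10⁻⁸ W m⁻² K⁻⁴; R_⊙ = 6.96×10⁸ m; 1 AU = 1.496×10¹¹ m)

R_⋆ = 2.40 × 6.96×10⁸ = 1.67×10⁹ m.
d = 0.253 AU = 3.78×10¹⁰ m.
L = 4πR_⋆²σT_⋆⁴ = 4π(1.67×10⁹)² × 5.67×10⁻⁸ × (9170)⁴ = 1.41×10²⁸ W.
S = L/(4πd²) = 7.81×10⁵ W m⁻².
Energy balance: absorbed = emitted ⇒ πR²·S(1−A) = 4πR²·σT_eq⁴, so T_eq⁴ = S(1−A)/(4σ).
T_eq = [7.81×10⁵ × 0.57 / (4 × 5.67×10⁻⁸)]^(1/4) = (1.96×10¹²)^(1/4) = 1180 K.

T_eq ≈ 1180 K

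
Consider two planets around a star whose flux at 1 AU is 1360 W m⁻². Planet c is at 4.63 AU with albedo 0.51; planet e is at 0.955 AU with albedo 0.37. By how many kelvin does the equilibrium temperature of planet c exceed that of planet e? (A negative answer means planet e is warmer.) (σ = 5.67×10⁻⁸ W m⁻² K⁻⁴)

T_eq = [S₀(1−A)/(4σd²)]^(1/4), so T ∝ (1−A)^(1/4) / √d.
T₁ = [1360×0.49/(4×5.67×10⁻⁸×4.63²)]^(1/4) = 108.20 K.
T₂ = [1360×0.63/(4×5.67×10⁻⁸×0.955²)]^(1/4) = 253.69 K.

ΔT ≈ -145.5 K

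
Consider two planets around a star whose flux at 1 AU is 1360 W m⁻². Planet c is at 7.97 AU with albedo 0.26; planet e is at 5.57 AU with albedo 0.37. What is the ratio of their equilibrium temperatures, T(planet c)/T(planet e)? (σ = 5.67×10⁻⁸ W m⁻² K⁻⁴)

T_eq = [S₀(1−A)/(4σd²)]^(1/4), so T ∝ (1−A)^(1/4) / √d.
T₁ = [1360×0.74/(4×5.67×10⁻⁸×7.97²)]^(1/4) = 91.42 K.
T₂ = [1360×0.63/(4×5.67×10⁻⁸×5.57²)]^(1/4) = 105.05 K.

T₁/T₂ ≈ 0.870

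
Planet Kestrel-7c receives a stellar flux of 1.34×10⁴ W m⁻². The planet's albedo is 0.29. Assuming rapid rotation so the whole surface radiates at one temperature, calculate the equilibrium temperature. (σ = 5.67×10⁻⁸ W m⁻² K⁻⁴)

T_eq ≈ 453 K

Energy balance: absorbed = emitted ⇒ πR²·S(1−A) = 4πR²·σT_eq⁴, so T_eq⁴ = S(1−A)/(4σ).
T_eq = [1.34×10⁴ × 0.71 / (4 × 5.67×10⁻⁸)]^(1/4) = (4.19×10¹⁰)^(1/4) = 453 K.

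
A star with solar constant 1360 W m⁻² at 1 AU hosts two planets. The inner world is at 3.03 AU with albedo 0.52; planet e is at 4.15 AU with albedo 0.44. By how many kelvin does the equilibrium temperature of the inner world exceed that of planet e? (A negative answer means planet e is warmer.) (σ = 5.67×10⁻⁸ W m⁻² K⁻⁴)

ΔT ≈ 14.9 K

T_eq = [S₀(1−A)/(4σd²)]^(1/4), so T ∝ (1−A)^(1/4) / √d.
T₁ = [1360×0.48/(4×5.67×10⁻⁸×3.03²)]^(1/4) = 133.06 K.
T₂ = [1360×0.56/(4×5.67×10⁻⁸×4.15²)]^(1/4) = 118.17 K.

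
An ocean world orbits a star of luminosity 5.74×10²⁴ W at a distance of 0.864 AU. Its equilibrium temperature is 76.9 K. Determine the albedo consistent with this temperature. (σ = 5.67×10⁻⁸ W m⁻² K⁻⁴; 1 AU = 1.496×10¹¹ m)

d = 0.864 AU = 1.29×10¹¹ m.
Flux: S = L/(4πd²) = 5.74×10²⁴/(4π×(1.29×10¹¹)²) = 27.3 W m⁻².
From T_eq⁴ = S(1−A)/(4σ): 1−A = 4σT_eq⁴/S.
1−A = 4 × 5.67×10⁻⁸ × (76.9)⁴ / 27.3 = 0.290.

A ≈ 0.71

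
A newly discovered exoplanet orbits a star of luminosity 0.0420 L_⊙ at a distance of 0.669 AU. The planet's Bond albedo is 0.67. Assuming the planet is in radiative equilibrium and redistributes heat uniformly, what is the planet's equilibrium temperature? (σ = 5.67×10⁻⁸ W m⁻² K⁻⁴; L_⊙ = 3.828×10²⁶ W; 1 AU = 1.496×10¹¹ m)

T_eq ≈ 117 K

d = 0.669 AU = 1.00×10¹¹ m.
L = 0.0420 × 3.828×10²⁶ = 1.61×10²⁵ W.
Flux: S = L/(4πd²) = 1.61×10²⁵/(4π×(1.00×10¹¹)²) = 128 W m⁻².
Energy balance: absorbed = emitted ⇒ πR²·S(1−A) = 4πR²·σT_eq⁴, so T_eq⁴ = S(1−A)/(4σ).
T_eq = [128 × 0.33 / (4 × 5.67×10⁻⁸)]^(1/4) = (1.86×10⁸)^(1/4) = 117 K.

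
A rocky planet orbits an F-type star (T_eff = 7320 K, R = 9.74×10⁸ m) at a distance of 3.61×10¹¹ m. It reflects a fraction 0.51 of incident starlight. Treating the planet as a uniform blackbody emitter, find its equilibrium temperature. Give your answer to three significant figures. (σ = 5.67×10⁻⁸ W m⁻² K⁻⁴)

T_eq ≈ 225 K

L = 4πR_⋆²σT_⋆⁴ = 4π(9.74×10⁸)² × 5.67×10⁻⁸ × (7320)⁴ = 1.94×10²⁷ W.
S = L/(4πd²) = 1190 W m⁻².
Energy balance: absorbed = emitted ⇒ πR²·S(1−A) = 4πR²·σT_eq⁴, so T_eq⁴ = S(1−A)/(4σ).
T_eq = [1190 × 0.49 / (4 × 5.67×10⁻⁸)]^(1/4) = (2.56×10⁹)^(1/4) = 225 K.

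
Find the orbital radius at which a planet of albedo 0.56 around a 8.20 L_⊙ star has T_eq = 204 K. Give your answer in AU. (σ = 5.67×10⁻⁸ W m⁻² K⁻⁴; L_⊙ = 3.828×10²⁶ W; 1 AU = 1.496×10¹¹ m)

L = 8.20 × 3.828×10²⁶ = 3.14×10²⁷ W.
From T_eq⁴ = L(1−A)/(16πσd²): d = √[L(1−A)/(16πσT_eq⁴)].
d = √[3.14×10²⁷ × 0.44 / (16π × 5.67×10⁻⁸ × (204)⁴)] = 5.29×10¹¹ m = 3.54 AU.

d ≈ 3.54 AU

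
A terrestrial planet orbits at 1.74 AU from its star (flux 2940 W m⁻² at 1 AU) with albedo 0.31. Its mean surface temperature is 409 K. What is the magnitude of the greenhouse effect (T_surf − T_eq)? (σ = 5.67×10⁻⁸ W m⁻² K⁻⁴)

ΔT ≈ 175.9 K

S = 2940/1.74² = 971.1 W m⁻².
T_eq = [S(1−A)/(4σ)]^(1/4) = [971.1×0.69/(4×5.67×10⁻⁸)]^(1/4) = 233.1 K.
ΔT = T_surf − T_eq = 409 − 233.1.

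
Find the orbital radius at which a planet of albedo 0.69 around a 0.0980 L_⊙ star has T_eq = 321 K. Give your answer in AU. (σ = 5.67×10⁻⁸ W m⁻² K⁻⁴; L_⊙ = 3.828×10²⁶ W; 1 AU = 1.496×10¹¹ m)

d ≈ 0.131 AU

L = 0.0980 × 3.828×10²⁶ = 3.75×10²⁵ W.
From T_eq⁴ = L(1−A)/(16πσd²): d = √[L(1−A)/(16πσT_eq⁴)].
d = √[3.75×10²⁵ × 0.31 / (16π × 5.67×10⁻⁸ × (321)⁴)] = 1.96×10¹⁰ m = 0.131 AU.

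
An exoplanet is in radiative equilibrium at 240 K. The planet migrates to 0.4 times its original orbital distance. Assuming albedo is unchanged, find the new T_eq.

T_eq ∝ L^(1/4) · d^(−1/2).
T′ = 240 / 0.4^(1/2) = 379 K.

T_eq ≈ 379 K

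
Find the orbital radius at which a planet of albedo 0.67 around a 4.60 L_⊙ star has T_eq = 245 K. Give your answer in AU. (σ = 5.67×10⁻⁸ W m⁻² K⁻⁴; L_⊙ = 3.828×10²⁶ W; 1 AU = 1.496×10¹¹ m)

L = 4.60 × 3.828×10²⁶ = 1.76×10²⁷ W.
From T_eq⁴ = L(1−A)/(16πσd²): d = √[L(1−A)/(16πσT_eq⁴)].
d = √[1.76×10²⁷ × 0.33 / (16π × 5.67×10⁻⁸ × (245)⁴)] = 2.38×10¹¹ m = 1.59 AU.

d ≈ 1.59 AU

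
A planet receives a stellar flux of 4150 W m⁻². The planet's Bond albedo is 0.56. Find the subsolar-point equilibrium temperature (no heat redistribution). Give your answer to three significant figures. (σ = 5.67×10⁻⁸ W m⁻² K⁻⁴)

T_ss ≈ 424 K

At the subsolar point the surface absorbs S(1−A) and emits σT⁴ per unit area — no factor of 4, since only the local patch is in balance.
T = [4150 × 0.44 / 5.67×10⁻⁸]^(1/4) = (3.22×10¹⁰)^(1/4) = 424 K.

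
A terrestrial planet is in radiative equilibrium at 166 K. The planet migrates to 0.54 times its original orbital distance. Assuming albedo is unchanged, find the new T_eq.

T_eq ≈ 226 K

T_eq ∝ L^(1/4) · d^(−1/2).
T′ = 166 / 0.54^(1/2) = 226 K.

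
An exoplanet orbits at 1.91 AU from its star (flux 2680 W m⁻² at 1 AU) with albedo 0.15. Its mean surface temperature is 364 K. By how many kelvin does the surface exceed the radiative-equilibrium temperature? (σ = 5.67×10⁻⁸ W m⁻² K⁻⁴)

ΔT ≈ 134.9 K

S = 2680/1.91² = 734.6 W m⁻².
T_eq = [S(1−A)/(4σ)]^(1/4) = [734.6×0.85/(4×5.67×10⁻⁸)]^(1/4) = 229.1 K.
ΔT = T_surf − T_eq = 364 − 229.1.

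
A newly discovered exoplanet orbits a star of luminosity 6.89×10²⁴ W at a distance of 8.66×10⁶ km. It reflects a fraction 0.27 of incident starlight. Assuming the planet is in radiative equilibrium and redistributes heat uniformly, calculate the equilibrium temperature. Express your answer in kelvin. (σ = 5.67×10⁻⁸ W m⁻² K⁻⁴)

d = 8.66×10⁶ km = 8.66×10⁹ m.
Flux: S = L/(4πd²) = 6.89×10²⁴/(4π×(8.66×10⁹)²) = 7310 W m⁻².
Energy balance: absorbed = emitted ⇒ πR²·S(1−A) = 4πR²·σT_eq⁴, so T_eq⁴ = S(1−A)/(4σ).
T_eq = [7310 × 0.73 / (4 × 5.67×10⁻⁸)]^(1/4) = (2.35×10¹⁰)^(1/4) = 392 K.

T_eq ≈ 392 K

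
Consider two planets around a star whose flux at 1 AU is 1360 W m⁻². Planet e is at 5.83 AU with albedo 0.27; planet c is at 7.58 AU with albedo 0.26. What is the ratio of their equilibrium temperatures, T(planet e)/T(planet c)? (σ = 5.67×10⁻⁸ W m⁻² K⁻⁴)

T₁/T₂ ≈ 1.136

T_eq = [S₀(1−A)/(4σd²)]^(1/4), so T ∝ (1−A)^(1/4) / √d.
T₁ = [1360×0.73/(4×5.67×10⁻⁸×5.83²)]^(1/4) = 106.53 K.
T₂ = [1360×0.74/(4×5.67×10⁻⁸×7.58²)]^(1/4) = 93.74 K.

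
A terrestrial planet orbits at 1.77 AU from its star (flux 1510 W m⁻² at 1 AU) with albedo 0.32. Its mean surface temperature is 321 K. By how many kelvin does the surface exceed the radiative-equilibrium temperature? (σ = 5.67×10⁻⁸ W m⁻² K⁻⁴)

S = 1510/1.77² = 482.0 W m⁻².
T_eq = [S(1−A)/(4σ)]^(1/4) = [482.0×0.68/(4×5.67×10⁻⁸)]^(1/4) = 195.0 K.
ΔT = T_surf − T_eq = 321 − 195.0.

ΔT ≈ 126.0 K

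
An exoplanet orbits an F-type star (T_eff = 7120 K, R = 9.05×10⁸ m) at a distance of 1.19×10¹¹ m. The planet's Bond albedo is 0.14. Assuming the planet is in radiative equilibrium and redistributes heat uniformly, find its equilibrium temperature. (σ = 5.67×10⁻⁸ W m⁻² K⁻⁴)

T_eq ≈ 423 K

L = 4πR_⋆²σT_⋆⁴ = 4π(9.05×10⁸)² × 5.67×10⁻⁸ × (7120)⁴ = 1.50×10²⁷ W.
S = L/(4πd²) = 8430 W m⁻².
Energy balance: absorbed = emitted ⇒ πR²·S(1−A) = 4πR²·σT_eq⁴, so T_eq⁴ = S(1−A)/(4σ).
T_eq = [8430 × 0.86 / (4 × 5.67×10⁻⁸)]^(1/4) = (3.20×10¹⁰)^(1/4) = 423 K.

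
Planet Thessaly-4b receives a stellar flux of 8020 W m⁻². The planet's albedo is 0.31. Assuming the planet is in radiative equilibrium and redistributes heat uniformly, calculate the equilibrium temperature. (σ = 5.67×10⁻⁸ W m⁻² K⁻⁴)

Energy balance: absorbed = emitted ⇒ πR²·S(1−A) = 4πR²·σT_eq⁴, so T_eq⁴ = S(1−A)/(4σ).
T_eq = [8020 × 0.69 / (4 × 5.67×10⁻⁸)]^(1/4) = (2.44×10¹⁰)^(1/4) = 395 K.

T_eq ≈ 395 K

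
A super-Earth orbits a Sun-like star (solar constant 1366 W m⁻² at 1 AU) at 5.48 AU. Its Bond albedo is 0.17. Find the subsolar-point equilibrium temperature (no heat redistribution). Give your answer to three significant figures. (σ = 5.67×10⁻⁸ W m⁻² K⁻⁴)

T_ss ≈ 161 K

Flux at 5.48 AU: S = 1366/5.48² = 45.5 W m⁻².
At the subsolar point the surface absorbs S(1−A) and emits σT⁴ per unit area — no factor of 4, since only the local patch is in balance.
T = [45.5 × 0.83 / 5.67×10⁻⁸]^(1/4) = (6.66×10⁸)^(1/4) = 161 K.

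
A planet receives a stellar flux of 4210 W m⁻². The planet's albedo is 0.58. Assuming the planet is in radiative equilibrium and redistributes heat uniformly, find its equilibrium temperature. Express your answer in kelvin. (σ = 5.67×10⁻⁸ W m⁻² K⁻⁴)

T_eq ≈ 297 K

Energy balance: absorbed = emitted ⇒ πR²·S(1−A) = 4πR²·σT_eq⁴, so T_eq⁴ = S(1−A)/(4σ).
T_eq = [4210 × 0.42 / (4 × 5.67×10⁻⁸)]^(1/4) = (7.80×10⁹)^(1/4) = 297 K.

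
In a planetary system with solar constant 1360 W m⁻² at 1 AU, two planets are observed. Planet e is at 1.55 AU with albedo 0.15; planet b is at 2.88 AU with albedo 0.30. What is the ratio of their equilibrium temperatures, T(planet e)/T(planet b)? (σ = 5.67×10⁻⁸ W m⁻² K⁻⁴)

T_eq = [S₀(1−A)/(4σd²)]^(1/4), so T ∝ (1−A)^(1/4) / √d.
T₁ = [1360×0.85/(4×5.67×10⁻⁸×1.55²)]^(1/4) = 214.62 K.
T₂ = [1360×0.70/(4×5.67×10⁻⁸×2.88²)]^(1/4) = 149.99 K.

T₁/T₂ ≈ 1.431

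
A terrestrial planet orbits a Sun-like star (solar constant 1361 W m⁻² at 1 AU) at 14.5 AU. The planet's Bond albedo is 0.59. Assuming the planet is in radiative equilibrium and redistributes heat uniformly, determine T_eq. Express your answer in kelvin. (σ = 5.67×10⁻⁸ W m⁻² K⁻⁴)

Flux at 14.5 AU: S = 1361/14.5² = 6.47 W m⁻².
Energy balance: absorbed = emitted ⇒ πR²·S(1−A) = 4πR²·σT_eq⁴, so T_eq⁴ = S(1−A)/(4σ).
T_eq = [6.47 × 0.41 / (4 × 5.67×10⁻⁸)]^(1/4) = (1.17×10⁷)^(1/4) = 58.5 K.

T_eq ≈ 58.5 K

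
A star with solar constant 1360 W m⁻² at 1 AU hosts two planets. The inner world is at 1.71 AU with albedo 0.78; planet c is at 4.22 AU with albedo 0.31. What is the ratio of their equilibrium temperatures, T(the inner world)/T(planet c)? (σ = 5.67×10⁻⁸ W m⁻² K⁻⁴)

T₁/T₂ ≈ 1.180

T_eq = [S₀(1−A)/(4σd²)]^(1/4), so T ∝ (1−A)^(1/4) / √d.
T₁ = [1360×0.22/(4×5.67×10⁻⁸×1.71²)]^(1/4) = 145.74 K.
T₂ = [1360×0.69/(4×5.67×10⁻⁸×4.22²)]^(1/4) = 123.46 K.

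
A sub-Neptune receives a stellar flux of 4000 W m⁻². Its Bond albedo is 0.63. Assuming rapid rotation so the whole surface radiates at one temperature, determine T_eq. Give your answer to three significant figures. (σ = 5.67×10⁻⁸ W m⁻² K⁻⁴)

T_eq ≈ 284 K

Energy balance: absorbed = emitted ⇒ πR²·S(1−A) = 4πR²·σT_eq⁴, so T_eq⁴ = S(1−A)/(4σ).
T_eq = [4000 × 0.37 / (4 × 5.67×10⁻⁸)]^(1/4) = (6.53×10⁹)^(1/4) = 284 K.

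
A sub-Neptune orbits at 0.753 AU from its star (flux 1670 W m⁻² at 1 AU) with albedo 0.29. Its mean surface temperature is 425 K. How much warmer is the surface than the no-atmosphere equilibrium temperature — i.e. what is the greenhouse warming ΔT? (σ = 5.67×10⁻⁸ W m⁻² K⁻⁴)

S = 1670/0.753² = 2945 W m⁻².
T_eq = [S(1−A)/(4σ)]^(1/4) = [2945×0.71/(4×5.67×10⁻⁸)]^(1/4) = 309.9 K.
ΔT = T_surf − T_eq = 425 − 309.9.

ΔT ≈ 115.1 K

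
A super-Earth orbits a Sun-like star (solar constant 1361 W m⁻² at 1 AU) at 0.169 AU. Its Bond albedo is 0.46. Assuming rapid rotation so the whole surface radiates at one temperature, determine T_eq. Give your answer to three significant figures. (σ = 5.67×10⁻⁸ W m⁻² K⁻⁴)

Flux at 0.169 AU: S = 1361/0.169² = 4.77×10⁴ W m⁻².
Energy balance: absorbed = emitted ⇒ πR²·S(1−A) = 4πR²·σT_eq⁴, so T_eq⁴ = S(1−A)/(4σ).
T_eq = [4.77×10⁴ × 0.54 / (4 × 5.67×10⁻⁸)]^(1/4) = (1.13×10¹¹)^(1/4) = 580 K.

T_eq ≈ 580 K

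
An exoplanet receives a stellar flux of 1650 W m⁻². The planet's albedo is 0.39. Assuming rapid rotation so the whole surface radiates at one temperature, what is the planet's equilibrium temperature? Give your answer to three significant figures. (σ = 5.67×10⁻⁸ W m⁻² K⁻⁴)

T_eq ≈ 258 K

Energy balance: absorbed = emitted ⇒ πR²·S(1−A) = 4πR²·σT_eq⁴, so T_eq⁴ = S(1−A)/(4σ).
T_eq = [1650 × 0.61 / (4 × 5.67×10⁻⁸)]^(1/4) = (4.44×10⁹)^(1/4) = 258 K.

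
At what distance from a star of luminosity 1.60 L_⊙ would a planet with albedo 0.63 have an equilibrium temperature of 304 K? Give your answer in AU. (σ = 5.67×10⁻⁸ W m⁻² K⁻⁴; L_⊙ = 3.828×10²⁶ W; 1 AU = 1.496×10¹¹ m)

L = 1.60 × 3.828×10²⁶ = 6.12×10²⁶ W.
From T_eq⁴ = L(1−A)/(16πσd²): d = √[L(1−A)/(16πσT_eq⁴)].
d = √[6.12×10²⁶ × 0.37 / (16π × 5.67×10⁻⁸ × (304)⁴)] = 9.65×10¹⁰ m = 0.645 AU.

d ≈ 0.645 AU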